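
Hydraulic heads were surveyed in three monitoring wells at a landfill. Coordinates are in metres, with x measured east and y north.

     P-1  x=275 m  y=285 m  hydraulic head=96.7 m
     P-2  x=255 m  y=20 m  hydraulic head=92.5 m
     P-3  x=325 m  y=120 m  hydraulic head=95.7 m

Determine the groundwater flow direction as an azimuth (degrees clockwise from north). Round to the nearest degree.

242°

Differences from P-1: to P-2 (Δx, Δy, Δh) = (-20, -265, -4.2); to P-3 = (50, -165, -1.0).
Solve a·Δx + b·Δy = Δh: det = (-20)·(-165) − 50·(-265) = 16550.
∂h/∂x = [(-4.2)·(-165) − (-1.0)·(-265)] / 16550 = +0.02586
∂h/∂y = [(-20)·(-1.0) − 50·(-4.2)] / 16550 = +0.01390
Flow direction (−∇h) has components (-0.02586 E, -0.01390 N).
Azimuth = atan2(E, N) = atan2(-0.02586, -0.01390) = 241.7° ≈ 242°.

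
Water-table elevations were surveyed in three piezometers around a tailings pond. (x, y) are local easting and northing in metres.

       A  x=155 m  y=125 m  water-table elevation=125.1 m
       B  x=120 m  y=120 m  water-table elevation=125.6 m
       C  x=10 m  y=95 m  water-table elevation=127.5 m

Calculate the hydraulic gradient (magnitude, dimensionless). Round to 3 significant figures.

Taking A as reference: B−A = (-35, -5, +0.5); C−A = (-145, -30, +2.4).
Solve a·Δx + b·Δy = Δh: det = (-35)·(-30) − (-145)·(-5) = 325.
∂h/∂x = [(+0.5)·(-30) − (+2.4)·(-5)] / 325 = -0.009231
∂h/∂y = [(-35)·(+2.4) − (-145)·(+0.5)] / 325 = -0.03538
|∇h| = √(-0.009231² + -0.03538²) = 0.03656

0.0366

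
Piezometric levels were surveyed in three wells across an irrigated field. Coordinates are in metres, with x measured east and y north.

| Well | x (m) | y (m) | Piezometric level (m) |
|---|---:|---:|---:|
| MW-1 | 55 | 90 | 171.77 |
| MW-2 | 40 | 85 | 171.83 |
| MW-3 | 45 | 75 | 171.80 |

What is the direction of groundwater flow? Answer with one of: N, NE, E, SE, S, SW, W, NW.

Differences from MW-1: to MW-2 (Δx, Δy, Δh) = (-15, -5, +0.06); to MW-3 = (-10, -15, +0.03).
Determinant of the coordinate differences = (-15)·(-15) − (-10)·(-5) = 175.
∂h/∂x = [(+0.06)·(-15) − (+0.03)·(-5)] / 175 = -0.004286
∂h/∂y = [(-15)·(+0.03) − (-10)·(+0.06)] / 175 = +0.0008571
Flow = −∇h = (+0.004286 east, -0.0008571 north), which points east.

E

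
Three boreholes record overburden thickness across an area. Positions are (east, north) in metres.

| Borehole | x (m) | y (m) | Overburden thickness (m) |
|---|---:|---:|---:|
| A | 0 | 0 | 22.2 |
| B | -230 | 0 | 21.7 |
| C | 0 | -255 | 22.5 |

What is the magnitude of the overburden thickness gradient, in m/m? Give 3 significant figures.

∂d/∂x = (21.7 − 22.2) / (-230 − 0) = +0.002174
∂d/∂y = (22.5 − 22.2) / (-255 − 0) = -0.001176
|∇f| = √(0.002174² + -0.001176²) = 0.002472 m/m

0.00247 m/m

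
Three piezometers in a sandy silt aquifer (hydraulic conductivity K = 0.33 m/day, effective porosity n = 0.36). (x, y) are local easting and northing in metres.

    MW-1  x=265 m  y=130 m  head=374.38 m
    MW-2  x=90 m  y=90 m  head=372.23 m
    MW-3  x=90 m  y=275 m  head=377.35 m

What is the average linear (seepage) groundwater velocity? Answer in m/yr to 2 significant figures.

9.5 m/yr

With h = a·x + b·y + c and MW-1 as origin, the differences give:
  (-175)·a + (-40)·b = -2.15
  (-175)·a + 145·b = +2.97
Eliminate b (×145 and ×(-40), subtract): -32375·a = -192.950 → a = ∂h/∂x = +0.005960
Back-substitute: b = ∂h/∂y = +0.02768.
|∇h| = √(0.005960² + 0.02768²) = 0.02831
Seepage velocity v = K·i/n = 0.33 × 0.02831 / 0.36 = 0.02595 m/day = 9.478 m/yr.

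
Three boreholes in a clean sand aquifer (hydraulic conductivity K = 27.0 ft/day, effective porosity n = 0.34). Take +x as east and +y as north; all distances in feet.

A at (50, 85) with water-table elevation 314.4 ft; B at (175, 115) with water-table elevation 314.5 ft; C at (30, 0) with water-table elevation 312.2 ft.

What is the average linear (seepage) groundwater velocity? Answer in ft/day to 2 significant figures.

2.2 ft/day

Taking A as reference: B−A = (125, 30, +0.1); C−A = (-20, -85, -2.2).
Determinant of the coordinate differences = 125·(-85) − (-20)·30 = -10025.
∂h/∂x = [(+0.1)·(-85) − (-2.2)·30] / -10025 = -0.005736
∂h/∂y = [125·(-2.2) − (-20)·(+0.1)] / -10025 = +0.02723
|∇h| = √(-0.005736² + 0.02723²) = 0.02783
Seepage velocity v = K·i/n = 27.0 × 0.02783 / 0.34 = 2.21 ft/day.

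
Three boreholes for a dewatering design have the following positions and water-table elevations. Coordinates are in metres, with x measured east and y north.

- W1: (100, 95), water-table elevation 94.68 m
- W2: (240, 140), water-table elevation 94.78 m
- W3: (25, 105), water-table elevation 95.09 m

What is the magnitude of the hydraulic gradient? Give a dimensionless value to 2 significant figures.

0.014

Differences from W1: to W2 (Δx, Δy, Δh) = (140, 45, +0.10); to W3 = (-75, 10, +0.41).
Determinant of the coordinate differences = 140·10 − (-75)·45 = 4775.
∂h/∂x = [(+0.10)·10 − (+0.41)·45] / 4775 = -0.003654
∂h/∂y = [140·(+0.41) − (-75)·(+0.10)] / 4775 = +0.01359
|∇h| = √(-0.003654² + 0.01359²) = 0.01407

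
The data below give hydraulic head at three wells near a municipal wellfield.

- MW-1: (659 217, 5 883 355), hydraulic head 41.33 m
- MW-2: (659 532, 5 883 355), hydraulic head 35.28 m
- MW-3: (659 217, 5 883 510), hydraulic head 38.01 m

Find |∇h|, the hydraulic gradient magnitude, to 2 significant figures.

∂h/∂x = (35.28 − 41.33) / (659532 − 659217) = -0.01921
∂h/∂y = (38.01 − 41.33) / (5883510 − 5883355) = -0.02142
|∇h| = √(-0.01921² + -0.02142²) = 0.02877

0.029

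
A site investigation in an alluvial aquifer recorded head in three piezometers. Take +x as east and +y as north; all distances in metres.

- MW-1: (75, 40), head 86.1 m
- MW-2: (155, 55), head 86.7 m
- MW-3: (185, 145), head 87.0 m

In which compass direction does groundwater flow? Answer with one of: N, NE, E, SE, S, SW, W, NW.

W

Three-point gradient (reference MW-1): Δ to MW-2 = (80, 15, +0.6), Δ to MW-3 = (110, 105, +0.9).
∂h/∂x = +0.007333, ∂h/∂y = +0.0008889 (det = 6750).
Flow = −∇h = (-0.007333 east, -0.0008889 north), which points west.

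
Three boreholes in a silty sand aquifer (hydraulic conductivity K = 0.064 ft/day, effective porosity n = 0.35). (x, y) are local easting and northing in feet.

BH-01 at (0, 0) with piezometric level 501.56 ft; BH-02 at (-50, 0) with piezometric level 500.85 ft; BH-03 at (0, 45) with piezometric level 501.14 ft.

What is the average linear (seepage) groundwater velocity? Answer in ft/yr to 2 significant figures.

1.1 ft/yr

∂h/∂x = (500.85 − 501.56) / (-50 − 0) = +0.01420
∂h/∂y = (501.14 − 501.56) / (45 − 0) = -0.009333
|∇h| = √(0.01420² + -0.009333²) = 0.01699
Seepage velocity v = K·i/n = 0.064 × 0.01699 / 0.35 = 0.003107 ft/day = 1.135 ft/yr.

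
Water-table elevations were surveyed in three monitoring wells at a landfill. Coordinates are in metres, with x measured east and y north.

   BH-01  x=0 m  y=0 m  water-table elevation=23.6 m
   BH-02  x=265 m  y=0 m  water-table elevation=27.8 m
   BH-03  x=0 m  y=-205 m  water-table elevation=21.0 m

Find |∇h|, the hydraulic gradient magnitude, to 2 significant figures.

0.020

∂h/∂x = (27.8 − 23.6) / (265 − 0) = +0.01585
∂h/∂y = (21.0 − 23.6) / (-205 − 0) = +0.01268
|∇h| = √(0.01585² + 0.01268²) = 0.0203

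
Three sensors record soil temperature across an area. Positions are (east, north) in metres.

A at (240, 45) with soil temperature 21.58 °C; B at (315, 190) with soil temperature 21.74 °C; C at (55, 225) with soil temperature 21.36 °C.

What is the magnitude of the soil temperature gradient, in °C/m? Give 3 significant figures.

0.00154 °C/m

Differences from A: to B (Δx, Δy, Δh) = (75, 145, +0.16); to C = (-185, 180, -0.22).
Solve a·Δx + b·Δy = ΔT: det = 75·180 − (-185)·145 = 40325.
∂T/∂x = [(+0.16)·180 − (-0.22)·145] / 40325 = +0.001505
∂T/∂y = [75·(-0.22) − (-185)·(+0.16)] / 40325 = +0.0003249
|∇f| = √(0.001505² + 0.0003249²) = 0.00154 °C/m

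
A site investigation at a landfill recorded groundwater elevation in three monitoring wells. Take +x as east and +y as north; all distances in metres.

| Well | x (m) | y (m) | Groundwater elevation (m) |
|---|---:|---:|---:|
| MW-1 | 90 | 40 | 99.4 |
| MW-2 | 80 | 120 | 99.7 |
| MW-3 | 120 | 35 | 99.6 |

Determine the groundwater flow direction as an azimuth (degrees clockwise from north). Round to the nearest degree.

Differences from MW-1: to MW-2 (Δx, Δy, Δh) = (-10, 80, +0.3); to MW-3 = (30, -5, +0.2).
Determinant of the coordinate differences = (-10)·(-5) − 30·80 = -2350.
∂h/∂x = [(+0.3)·(-5) − (+0.2)·80] / -2350 = +0.007447
∂h/∂y = [(-10)·(+0.2) − 30·(+0.3)] / -2350 = +0.004681
Flow direction (−∇h) has components (-0.007447 E, -0.004681 N).
Azimuth = atan2(E, N) = atan2(-0.007447, -0.004681) = 237.8° ≈ 238°.

238°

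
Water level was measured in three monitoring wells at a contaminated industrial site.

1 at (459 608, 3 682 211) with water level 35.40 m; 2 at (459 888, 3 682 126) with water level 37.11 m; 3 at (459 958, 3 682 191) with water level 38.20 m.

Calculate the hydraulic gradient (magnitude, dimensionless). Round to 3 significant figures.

Taking 1 as reference: 2−1 = (280, -85, +1.71); 3−1 = (350, -20, +2.80).
Determinant of the coordinate differences = 280·(-20) − 350·(-85) = 24150.
∂h/∂x = [(+1.71)·(-20) − (+2.80)·(-85)] / 24150 = +0.008439
∂h/∂y = [280·(+2.80) − 350·(+1.71)] / 24150 = +0.007681
|∇h| = √(0.008439² + 0.007681²) = 0.01141

0.0114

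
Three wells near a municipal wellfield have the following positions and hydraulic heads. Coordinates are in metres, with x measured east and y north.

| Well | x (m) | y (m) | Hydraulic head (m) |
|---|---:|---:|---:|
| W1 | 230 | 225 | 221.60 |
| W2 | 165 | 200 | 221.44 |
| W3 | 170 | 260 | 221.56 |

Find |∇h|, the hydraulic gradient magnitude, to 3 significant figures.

Differences from W1: to W2 (Δx, Δy, Δh) = (-65, -25, -0.16); to W3 = (-60, 35, -0.04).
Determinant of the coordinate differences = (-65)·35 − (-60)·(-25) = -3775.
∂h/∂x = [(-0.16)·35 − (-0.04)·(-25)] / -3775 = +0.001748
∂h/∂y = [(-65)·(-0.04) − (-60)·(-0.16)] / -3775 = +0.001854
|∇h| = √(0.001748² + 0.001854²) = 0.002548

0.00255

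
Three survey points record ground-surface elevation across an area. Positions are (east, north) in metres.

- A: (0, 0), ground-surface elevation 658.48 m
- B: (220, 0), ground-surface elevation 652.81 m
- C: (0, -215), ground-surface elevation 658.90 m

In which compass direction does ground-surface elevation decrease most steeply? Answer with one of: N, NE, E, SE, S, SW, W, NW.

E

∂z/∂x = (652.81 − 658.48) / (220 − 0) = -0.02577
∂z/∂y = (658.90 − 658.48) / (-215 − 0) = -0.001953
Steepest decrease is along −∇f = (+0.02577 E, +0.001953 N) → east.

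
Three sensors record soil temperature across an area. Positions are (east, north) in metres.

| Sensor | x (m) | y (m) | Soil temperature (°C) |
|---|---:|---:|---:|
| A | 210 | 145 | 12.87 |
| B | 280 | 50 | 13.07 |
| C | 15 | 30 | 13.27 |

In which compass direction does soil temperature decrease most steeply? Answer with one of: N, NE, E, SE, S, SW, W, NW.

Three-point gradient (reference A): Δ to B = (70, -95, +0.20), Δ to C = (-195, -115, +0.40).
∂T/∂x = -0.0005644, ∂T/∂y = -0.002521 (det = -26575).
Steepest decrease is along −∇f = (+0.0005644 E, +0.002521 N) → north.

N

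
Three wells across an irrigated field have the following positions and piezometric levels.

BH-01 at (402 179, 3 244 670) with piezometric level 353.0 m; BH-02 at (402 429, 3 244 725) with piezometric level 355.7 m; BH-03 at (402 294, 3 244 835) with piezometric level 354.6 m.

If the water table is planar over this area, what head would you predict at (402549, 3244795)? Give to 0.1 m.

Three-point gradient (reference BH-01): Δ to BH-02 = (250, 55, +2.7), Δ to BH-03 = (115, 165, +1.6).
∂h/∂x = +0.01024, ∂h/∂y = +0.002563 (det = 34925).
h(402549, 3244795) = 353.0 + (+0.01024)·(370) + (+0.002563)·(125) = 353.0 +3.787 +0.320 = 357.108 m.

357.1 m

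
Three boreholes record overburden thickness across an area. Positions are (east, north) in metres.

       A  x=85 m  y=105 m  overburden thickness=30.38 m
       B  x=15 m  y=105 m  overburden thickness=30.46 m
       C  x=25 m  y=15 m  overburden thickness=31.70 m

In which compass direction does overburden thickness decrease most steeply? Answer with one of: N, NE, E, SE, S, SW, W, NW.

Taking A as reference: B−A = (-70, 0, +0.08); C−A = (-60, -90, +1.32).
Solve a·Δx + b·Δy = Δd: det = (-70)·(-90) − (-60)·0 = 6300.
∂d/∂x = [(+0.08)·(-90) − (+1.32)·0] / 6300 = -0.001143
∂d/∂y = [(-70)·(+1.32) − (-60)·(+0.08)] / 6300 = -0.01390
Steepest decrease is along −∇f = (+0.001143 E, +0.01390 N) → north.

N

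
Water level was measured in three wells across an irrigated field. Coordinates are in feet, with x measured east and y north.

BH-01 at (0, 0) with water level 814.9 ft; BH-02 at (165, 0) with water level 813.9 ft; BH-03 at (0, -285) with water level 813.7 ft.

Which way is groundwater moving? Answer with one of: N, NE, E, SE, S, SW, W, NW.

SE

∂h/∂x = (813.9 − 814.9) / (165 − 0) = -0.006061
∂h/∂y = (813.7 − 814.9) / (-285 − 0) = +0.004211
Flow = −∇h = (+0.006061 east, -0.004211 north), which points southeast.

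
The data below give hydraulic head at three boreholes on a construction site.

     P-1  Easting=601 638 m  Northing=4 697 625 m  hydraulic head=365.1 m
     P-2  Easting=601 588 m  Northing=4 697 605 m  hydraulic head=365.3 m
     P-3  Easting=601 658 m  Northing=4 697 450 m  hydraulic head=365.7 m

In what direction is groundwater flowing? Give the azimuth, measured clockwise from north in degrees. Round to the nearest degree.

034°

Taking P-1 as reference: P-2−P-1 = (-50, -20, +0.2); P-3−P-1 = (20, -175, +0.6).
Determinant of the coordinate differences = (-50)·(-175) − 20·(-20) = 9150.
∂h/∂x = [(+0.2)·(-175) − (+0.6)·(-20)] / 9150 = -0.002514
∂h/∂y = [(-50)·(+0.6) − 20·(+0.2)] / 9150 = -0.003716
Flow direction (−∇h) has components (+0.002514 E, +0.003716 N).
Azimuth = atan2(E, N) = atan2(+0.002514, +0.003716) = 34.1° ≈ 034°.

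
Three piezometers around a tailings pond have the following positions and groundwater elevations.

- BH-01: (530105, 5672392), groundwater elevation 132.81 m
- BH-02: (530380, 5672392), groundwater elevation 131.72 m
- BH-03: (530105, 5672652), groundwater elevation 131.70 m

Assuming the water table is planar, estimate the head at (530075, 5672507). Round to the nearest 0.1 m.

∂h/∂x = (131.72 − 132.81) / (530380 − 530105) = -0.003964
∂h/∂y = (131.70 − 132.81) / (5672652 − 5672392) = -0.004269
h(530075, 5672507) = 132.81 + (-0.003964)·(-30) + (-0.004269)·(115) = 132.81 +0.119 -0.491 = 132.438 m.

132.4 m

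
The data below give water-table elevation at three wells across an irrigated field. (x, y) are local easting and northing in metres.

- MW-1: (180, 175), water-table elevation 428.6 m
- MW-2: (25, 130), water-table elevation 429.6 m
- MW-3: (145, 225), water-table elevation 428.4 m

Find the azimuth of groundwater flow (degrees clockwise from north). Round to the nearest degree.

032°

With h = a·x + b·y + c and MW-1 as origin, the differences give:
  (-155)·a + (-45)·b = +1.0
  (-35)·a + 50·b = -0.2
Eliminate b (×50 and ×(-45), subtract): -9325·a = 41.00 → a = ∂h/∂x = -0.004397
Back-substitute: b = ∂h/∂y = -0.007078.
Flow direction (−∇h) has components (+0.004397 E, +0.007078 N).
Azimuth = atan2(E, N) = atan2(+0.004397, +0.007078) = 31.8° ≈ 032°.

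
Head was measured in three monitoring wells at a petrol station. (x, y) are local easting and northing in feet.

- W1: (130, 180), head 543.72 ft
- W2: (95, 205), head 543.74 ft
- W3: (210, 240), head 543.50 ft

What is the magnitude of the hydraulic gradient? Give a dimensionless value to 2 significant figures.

0.0022

Three-point gradient (reference W1): Δ to W2 = (-35, 25, +0.02), Δ to W3 = (80, 60, -0.22).
∂h/∂x = -0.001634, ∂h/∂y = -0.001488 (det = -4100).
|∇h| = √(-0.001634² + -0.001488²) = 0.00221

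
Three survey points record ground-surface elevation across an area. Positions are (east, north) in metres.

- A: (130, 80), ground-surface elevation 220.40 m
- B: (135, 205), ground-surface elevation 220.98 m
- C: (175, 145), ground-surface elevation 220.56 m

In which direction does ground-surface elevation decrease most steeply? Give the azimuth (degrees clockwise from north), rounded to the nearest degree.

145°

With z = a·x + b·y + c and A as origin, the differences give:
  5·a + 125·b = +0.58
  45·a + 65·b = +0.16
Eliminate b (×65 and ×125, subtract): -5300·a = 17.700 → a = ∂z/∂x = -0.003340
Back-substitute: b = ∂z/∂y = +0.004774.
Steepest decrease is along −∇f: components (+0.003340 E, -0.004774 N).
Azimuth = atan2(+0.003340, -0.004774) = 145.0° ≈ 145°.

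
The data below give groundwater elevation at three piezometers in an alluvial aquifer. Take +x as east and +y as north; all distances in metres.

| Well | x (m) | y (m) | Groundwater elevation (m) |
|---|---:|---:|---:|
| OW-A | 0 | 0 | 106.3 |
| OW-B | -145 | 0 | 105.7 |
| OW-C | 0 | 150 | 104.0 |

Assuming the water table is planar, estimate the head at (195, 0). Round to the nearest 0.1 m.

107.1 m

∂h/∂x = (105.7 − 106.3) / (-145 − 0) = +0.004138
∂h/∂y = (104.0 − 106.3) / (150 − 0) = -0.01533
h(195, 0) = 106.3 + (+0.004138)·(195) + (-0.01533)·(0) = 106.3 +0.807 -0.000 = 107.107 m.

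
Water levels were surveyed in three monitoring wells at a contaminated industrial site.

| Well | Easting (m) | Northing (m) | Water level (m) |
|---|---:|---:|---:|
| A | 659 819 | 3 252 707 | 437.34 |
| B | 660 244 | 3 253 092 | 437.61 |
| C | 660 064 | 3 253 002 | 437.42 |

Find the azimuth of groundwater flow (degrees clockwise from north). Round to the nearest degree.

303°

Taking A as reference: B−A = (425, 385, +0.27); C−A = (245, 295, +0.08).
Determinant of the coordinate differences = 425·295 − 245·385 = 31050.
∂h/∂x = [(+0.27)·295 − (+0.08)·385] / 31050 = +0.001573
∂h/∂y = [425·(+0.08) − 245·(+0.27)] / 31050 = -0.001035
Flow direction (−∇h) has components (-0.001573 E, +0.001035 N).
Azimuth = atan2(E, N) = atan2(-0.001573, +0.001035) = 303.4° ≈ 303°.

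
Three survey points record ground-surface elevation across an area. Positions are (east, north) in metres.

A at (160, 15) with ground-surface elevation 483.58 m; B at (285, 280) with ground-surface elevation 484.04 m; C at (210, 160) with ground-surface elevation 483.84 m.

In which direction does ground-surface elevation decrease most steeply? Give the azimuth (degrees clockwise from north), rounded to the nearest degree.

With z = a·x + b·y + c and A as origin, the differences give:
  125·a + 265·b = +0.46
  50·a + 145·b = +0.26
Eliminate b (×145 and ×265, subtract): 4875·a = -2.200 → a = ∂z/∂x = -0.0004513
Back-substitute: b = ∂z/∂y = +0.001949.
Steepest decrease is along −∇f: components (+0.0004513 E, -0.001949 N).
Azimuth = atan2(+0.0004513, -0.001949) = 167.0° ≈ 167°.

167°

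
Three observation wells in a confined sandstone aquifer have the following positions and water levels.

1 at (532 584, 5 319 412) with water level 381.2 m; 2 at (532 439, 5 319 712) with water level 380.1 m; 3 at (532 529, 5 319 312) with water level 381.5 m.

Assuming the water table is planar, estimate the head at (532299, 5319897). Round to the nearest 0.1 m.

379.4 m

With h = a·x + b·y + c and 1 as origin, the differences give:
  (-145)·a + 300·b = -1.1
  (-55)·a + (-100)·b = +0.3
Eliminate b (×(-100) and ×300, subtract): 31000·a = 20.00 → a = ∂h/∂x = +0.0006452
Back-substitute: b = ∂h/∂y = -0.003355.
h(532299, 5319897) = 381.2 + (+0.0006452)·(-285) + (-0.003355)·(485) = 381.2 -0.184 -1.627 = 379.389 m.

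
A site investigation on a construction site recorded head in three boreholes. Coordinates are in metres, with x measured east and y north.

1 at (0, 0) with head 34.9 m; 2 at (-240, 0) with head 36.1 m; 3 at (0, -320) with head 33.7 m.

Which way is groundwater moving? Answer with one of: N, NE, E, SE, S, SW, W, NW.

SE

∂h/∂x = (36.1 − 34.9) / (-240 − 0) = -0.005000
∂h/∂y = (33.7 − 34.9) / (-320 − 0) = +0.003750
Flow = −∇h = (+0.005000 east, -0.003750 north), which points southeast.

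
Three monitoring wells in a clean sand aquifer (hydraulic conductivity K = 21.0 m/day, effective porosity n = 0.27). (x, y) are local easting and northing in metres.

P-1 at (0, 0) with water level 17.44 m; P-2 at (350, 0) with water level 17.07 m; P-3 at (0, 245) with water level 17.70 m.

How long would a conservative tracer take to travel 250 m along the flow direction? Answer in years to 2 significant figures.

5.9 years

∂h/∂x = (17.07 − 17.44) / (350 − 0) = -0.001057
∂h/∂y = (17.70 − 17.44) / (245 − 0) = +0.001061
|∇h| = √(-0.001057² + 0.001061²) = 0.001498
Seepage velocity v = K·i/n = 21.0 × 0.001498 / 0.27 = 0.1165 m/day.
t = 250 / 0.1165 = 2146 days = 5.88 years.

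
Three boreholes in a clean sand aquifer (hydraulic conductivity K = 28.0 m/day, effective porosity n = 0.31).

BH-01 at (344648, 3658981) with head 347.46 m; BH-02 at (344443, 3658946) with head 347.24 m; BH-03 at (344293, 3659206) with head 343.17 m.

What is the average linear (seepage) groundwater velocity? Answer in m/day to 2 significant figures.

1.3 m/day

Taking BH-01 as reference: BH-02−BH-01 = (-205, -35, -0.22); BH-03−BH-01 = (-355, 225, -4.29).
Solve a·Δx + b·Δy = Δh: det = (-205)·225 − (-355)·(-35) = -58550.
∂h/∂x = [(-0.22)·225 − (-4.29)·(-35)] / -58550 = +0.003410
∂h/∂y = [(-205)·(-4.29) − (-355)·(-0.22)] / -58550 = -0.01369
|∇h| = √(0.003410² + -0.01369²) = 0.01411
Seepage velocity v = K·i/n = 28.0 × 0.01411 / 0.31 = 1.274 m/day.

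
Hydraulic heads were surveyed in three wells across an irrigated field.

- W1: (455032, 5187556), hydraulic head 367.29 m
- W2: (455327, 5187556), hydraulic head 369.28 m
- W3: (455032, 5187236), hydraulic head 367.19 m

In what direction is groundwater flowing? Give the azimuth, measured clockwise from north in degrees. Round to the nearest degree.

∂h/∂x = (369.28 − 367.29) / (455327 − 455032) = +0.006746
∂h/∂y = (367.19 − 367.29) / (5187236 − 5187556) = +0.0003125
Flow direction (−∇h) has components (-0.006746 E, -0.0003125 N).
Azimuth = atan2(E, N) = atan2(-0.006746, -0.0003125) = 267.3° ≈ 267°.

267°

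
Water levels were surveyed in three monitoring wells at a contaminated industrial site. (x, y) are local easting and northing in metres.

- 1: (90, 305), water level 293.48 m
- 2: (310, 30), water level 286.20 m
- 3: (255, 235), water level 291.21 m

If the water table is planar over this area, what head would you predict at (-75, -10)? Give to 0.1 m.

Taking 1 as reference: 2−1 = (220, -275, -7.28); 3−1 = (165, -70, -2.27).
Solve a·Δx + b·Δy = Δh: det = 220·(-70) − 165·(-275) = 29975.
∂h/∂x = [(-7.28)·(-70) − (-2.27)·(-275)] / 29975 = -0.003825
∂h/∂y = [220·(-2.27) − 165·(-7.28)] / 29975 = +0.02341
h(-75, -10) = 293.48 + (-0.003825)·(-165) + (+0.02341)·(-315) = 293.48 +0.631 -7.375 = 286.736 m.

286.7 m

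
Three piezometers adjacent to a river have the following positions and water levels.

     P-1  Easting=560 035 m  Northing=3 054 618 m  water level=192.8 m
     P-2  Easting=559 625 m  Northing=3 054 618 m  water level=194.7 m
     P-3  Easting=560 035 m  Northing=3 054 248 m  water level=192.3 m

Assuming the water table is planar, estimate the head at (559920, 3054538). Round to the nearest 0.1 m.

193.2 m

∂h/∂x = (194.7 − 192.8) / (559625 − 560035) = -0.004634
∂h/∂y = (192.3 − 192.8) / (3054248 − 3054618) = +0.001351
h(559920, 3054538) = 192.8 + (-0.004634)·(-115) + (+0.001351)·(-80) = 192.8 +0.533 -0.108 = 193.225 m.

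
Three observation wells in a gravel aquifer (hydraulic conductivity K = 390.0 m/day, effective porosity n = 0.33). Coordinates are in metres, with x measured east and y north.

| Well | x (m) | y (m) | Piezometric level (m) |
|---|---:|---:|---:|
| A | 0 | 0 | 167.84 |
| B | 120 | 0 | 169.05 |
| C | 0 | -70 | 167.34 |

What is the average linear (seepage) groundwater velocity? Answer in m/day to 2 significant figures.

15 m/day

∂h/∂x = (169.05 − 167.84) / (120 − 0) = +0.01008
∂h/∂y = (167.34 − 167.84) / (-70 − 0) = +0.007143
|∇h| = √(0.01008² + 0.007143²) = 0.01235
Seepage velocity v = K·i/n = 390.0 × 0.01235 / 0.33 = 14.6 m/day.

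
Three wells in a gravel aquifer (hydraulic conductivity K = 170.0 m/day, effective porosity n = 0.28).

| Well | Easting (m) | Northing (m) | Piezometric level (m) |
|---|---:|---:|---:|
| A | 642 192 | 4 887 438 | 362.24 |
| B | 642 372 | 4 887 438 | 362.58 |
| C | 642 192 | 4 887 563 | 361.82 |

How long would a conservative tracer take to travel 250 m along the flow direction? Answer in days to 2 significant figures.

∂h/∂x = (362.58 − 362.24) / (642372 − 642192) = +0.001889
∂h/∂y = (361.82 − 362.24) / (4887563 − 4887438) = -0.003360
|∇h| = √(0.001889² + -0.003360²) = 0.003855
Seepage velocity v = K·i/n = 170.0 × 0.003855 / 0.28 = 2.341 m/day.
t = 250 / 2.341 = 106.8 days.

110 days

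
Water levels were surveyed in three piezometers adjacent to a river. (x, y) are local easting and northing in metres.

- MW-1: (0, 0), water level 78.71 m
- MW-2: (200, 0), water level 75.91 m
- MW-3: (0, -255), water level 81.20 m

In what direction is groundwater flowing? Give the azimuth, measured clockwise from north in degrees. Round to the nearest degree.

∂h/∂x = (75.91 − 78.71) / (200 − 0) = -0.01400
∂h/∂y = (81.20 − 78.71) / (-255 − 0) = -0.009765
Flow direction (−∇h) has components (+0.01400 E, +0.009765 N).
Azimuth = atan2(E, N) = atan2(+0.01400, +0.009765) = 55.1° ≈ 055°.

055°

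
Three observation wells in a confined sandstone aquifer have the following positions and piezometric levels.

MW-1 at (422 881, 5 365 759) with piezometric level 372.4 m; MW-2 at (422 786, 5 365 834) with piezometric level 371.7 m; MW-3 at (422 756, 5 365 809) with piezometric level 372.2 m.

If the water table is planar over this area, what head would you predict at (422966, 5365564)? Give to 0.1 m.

374.9 m

With h = a·x + b·y + c and MW-1 as origin, the differences give:
  (-95)·a + 75·b = -0.7
  (-125)·a + 50·b = -0.2
Eliminate b (×50 and ×75, subtract): 4625·a = -20.00 → a = ∂h/∂x = -0.004324
Back-substitute: b = ∂h/∂y = -0.01481.
h(422966, 5365564) = 372.4 + (-0.004324)·(85) + (-0.01481)·(-195) = 372.4 -0.368 +2.888 = 374.921 m.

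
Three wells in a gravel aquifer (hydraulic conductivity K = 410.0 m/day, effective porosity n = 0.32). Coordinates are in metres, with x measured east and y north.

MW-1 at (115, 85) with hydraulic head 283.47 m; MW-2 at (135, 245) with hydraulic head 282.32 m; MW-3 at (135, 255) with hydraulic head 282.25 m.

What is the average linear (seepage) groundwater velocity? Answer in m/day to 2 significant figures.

9.2 m/day

Differences from MW-1: to MW-2 (Δx, Δy, Δh) = (20, 160, -1.15); to MW-3 = (20, 170, -1.22).
Solve a·Δx + b·Δy = Δh: det = 20·170 − 20·160 = 200.
∂h/∂x = [(-1.15)·170 − (-1.22)·160] / 200 = -0.001500
∂h/∂y = [20·(-1.22) − 20·(-1.15)] / 200 = -0.007000
|∇h| = √(-0.001500² + -0.007000²) = 0.007159
Seepage velocity v = K·i/n = 410.0 × 0.007159 / 0.32 = 9.172 m/day.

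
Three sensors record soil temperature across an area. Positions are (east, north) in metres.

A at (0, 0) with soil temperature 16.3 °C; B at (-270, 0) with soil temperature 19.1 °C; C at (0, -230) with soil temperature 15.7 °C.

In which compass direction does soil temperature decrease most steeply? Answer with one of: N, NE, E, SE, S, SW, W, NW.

∂T/∂x = (19.1 − 16.3) / (-270 − 0) = -0.01037
∂T/∂y = (15.7 − 16.3) / (-230 − 0) = +0.002609
Steepest decrease is along −∇f = (+0.01037 E, -0.002609 N) → east.

E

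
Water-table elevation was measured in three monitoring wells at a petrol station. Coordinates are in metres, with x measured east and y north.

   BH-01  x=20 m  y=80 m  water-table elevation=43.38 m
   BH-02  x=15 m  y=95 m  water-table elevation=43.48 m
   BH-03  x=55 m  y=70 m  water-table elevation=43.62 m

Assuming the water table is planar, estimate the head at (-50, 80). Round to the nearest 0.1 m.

42.7 m

With h = a·x + b·y + c and BH-01 as origin, the differences give:
  (-5)·a + 15·b = +0.10
  35·a + (-10)·b = +0.24
Eliminate b (×(-10) and ×15, subtract): -475·a = -4.600 → a = ∂h/∂x = +0.009684
Back-substitute: b = ∂h/∂y = +0.009895.
h(-50, 80) = 43.38 + (+0.009684)·(-70) + (+0.009895)·(0) = 43.38 -0.678 +0.000 = 42.702 m.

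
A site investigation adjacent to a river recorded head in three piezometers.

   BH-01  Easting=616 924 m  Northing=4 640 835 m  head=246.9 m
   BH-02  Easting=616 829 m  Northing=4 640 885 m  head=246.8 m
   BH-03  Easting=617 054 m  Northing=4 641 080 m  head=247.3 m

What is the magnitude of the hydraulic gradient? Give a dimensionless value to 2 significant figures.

0.0017

Differences from BH-01: to BH-02 (Δx, Δy, Δh) = (-95, 50, -0.1); to BH-03 = (130, 245, +0.4).
Solve a·Δx + b·Δy = Δh: det = (-95)·245 − 130·50 = -29775.
∂h/∂x = [(-0.1)·245 − (+0.4)·50] / -29775 = +0.001495
∂h/∂y = [(-95)·(+0.4) − 130·(-0.1)] / -29775 = +0.0008396
|∇h| = √(0.001495² + 0.0008396²) = 0.001715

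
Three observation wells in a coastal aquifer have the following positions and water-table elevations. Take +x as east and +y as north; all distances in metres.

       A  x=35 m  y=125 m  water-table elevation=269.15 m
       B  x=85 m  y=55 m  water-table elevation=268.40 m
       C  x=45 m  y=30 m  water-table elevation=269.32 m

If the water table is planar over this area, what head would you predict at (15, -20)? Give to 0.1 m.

Three-point gradient (reference A): Δ to B = (50, -70, -0.75), Δ to C = (10, -95, +0.17).
∂h/∂x = -0.02053, ∂h/∂y = -0.003951 (det = -4050).
h(15, -20) = 269.15 + (-0.02053)·(-20) + (-0.003951)·(-145) = 269.15 +0.411 +0.573 = 270.133 m.

270.1 m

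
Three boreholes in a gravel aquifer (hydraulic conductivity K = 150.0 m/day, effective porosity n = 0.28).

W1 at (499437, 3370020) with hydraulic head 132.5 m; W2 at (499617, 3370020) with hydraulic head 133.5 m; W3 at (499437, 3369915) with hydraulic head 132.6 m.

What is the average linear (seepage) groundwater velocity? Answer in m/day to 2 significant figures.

∂h/∂x = (133.5 − 132.5) / (499617 − 499437) = +0.005556
∂h/∂y = (132.6 − 132.5) / (3369915 − 3370020) = -0.0009524
|∇h| = √(0.005556² + -0.0009524²) = 0.005637
Seepage velocity v = K·i/n = 150.0 × 0.005637 / 0.28 = 3.02 m/day.

3.0 m/day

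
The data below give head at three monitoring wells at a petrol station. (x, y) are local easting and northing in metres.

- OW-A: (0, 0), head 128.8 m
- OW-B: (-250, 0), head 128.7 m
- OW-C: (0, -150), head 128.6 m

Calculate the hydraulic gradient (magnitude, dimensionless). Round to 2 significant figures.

∂h/∂x = (128.7 − 128.8) / (-250 − 0) = +0.0004000
∂h/∂y = (128.6 − 128.8) / (-150 − 0) = +0.001333
|∇h| = √(0.0004000² + 0.001333²) = 0.001392

0.0014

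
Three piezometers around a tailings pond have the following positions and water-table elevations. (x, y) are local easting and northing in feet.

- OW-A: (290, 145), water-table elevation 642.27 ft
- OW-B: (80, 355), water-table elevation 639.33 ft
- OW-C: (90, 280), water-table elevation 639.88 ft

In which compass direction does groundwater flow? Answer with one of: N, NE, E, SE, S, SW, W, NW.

NW

Taking OW-A as reference: OW-B−OW-A = (-210, 210, -2.94); OW-C−OW-A = (-200, 135, -2.39).
Solve a·Δx + b·Δy = Δh: det = (-210)·135 − (-200)·210 = 13650.
∂h/∂x = [(-2.94)·135 − (-2.39)·210] / 13650 = +0.007692
∂h/∂y = [(-210)·(-2.39) − (-200)·(-2.94)] / 13650 = -0.006308
Flow = −∇h = (-0.007692 east, +0.006308 north), which points northwest.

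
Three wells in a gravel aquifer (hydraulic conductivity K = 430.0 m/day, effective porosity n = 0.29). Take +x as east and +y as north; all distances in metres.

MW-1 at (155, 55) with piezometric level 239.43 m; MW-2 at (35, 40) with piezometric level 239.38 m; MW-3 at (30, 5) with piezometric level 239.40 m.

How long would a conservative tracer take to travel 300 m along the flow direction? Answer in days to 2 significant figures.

250 days

Taking MW-1 as reference: MW-2−MW-1 = (-120, -15, -0.05); MW-3−MW-1 = (-125, -50, -0.03).
Determinant of the coordinate differences = (-120)·(-50) − (-125)·(-15) = 4125.
∂h/∂x = [(-0.05)·(-50) − (-0.03)·(-15)] / 4125 = +0.0004970
∂h/∂y = [(-120)·(-0.03) − (-125)·(-0.05)] / 4125 = -0.0006424
|∇h| = √(0.0004970² + -0.0006424²) = 0.0008122
Seepage velocity v = K·i/n = 430.0 × 0.0008122 / 0.29 = 1.204 m/day.
t = 300 / 1.204 = 249.2 days.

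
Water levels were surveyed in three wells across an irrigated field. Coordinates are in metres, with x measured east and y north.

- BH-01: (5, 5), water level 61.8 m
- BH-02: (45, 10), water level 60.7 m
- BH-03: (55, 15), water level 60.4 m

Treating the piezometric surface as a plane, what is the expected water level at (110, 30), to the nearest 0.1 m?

With h = a·x + b·y + c and BH-01 as origin, the differences give:
  40·a + 5·b = -1.1
  50·a + 10·b = -1.4
Eliminate b (×10 and ×5, subtract): 150·a = -4.00 → a = ∂h/∂x = -0.02667
Back-substitute: b = ∂h/∂y = -0.006667.
h(110, 30) = 61.8 + (-0.02667)·(105) + (-0.006667)·(25) = 61.8 -2.800 -0.167 = 58.833 m.

58.8 m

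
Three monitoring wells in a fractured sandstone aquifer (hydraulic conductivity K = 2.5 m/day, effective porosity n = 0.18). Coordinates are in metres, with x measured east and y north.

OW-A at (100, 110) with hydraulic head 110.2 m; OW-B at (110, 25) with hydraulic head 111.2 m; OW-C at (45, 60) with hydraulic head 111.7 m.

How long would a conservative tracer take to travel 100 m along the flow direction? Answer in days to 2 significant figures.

Taking OW-A as reference: OW-B−OW-A = (10, -85, +1.0); OW-C−OW-A = (-55, -50, +1.5).
Solve a·Δx + b·Δy = Δh: det = 10·(-50) − (-55)·(-85) = -5175.
∂h/∂x = [(+1.0)·(-50) − (+1.5)·(-85)] / -5175 = -0.01498
∂h/∂y = [10·(+1.5) − (-55)·(+1.0)] / -5175 = -0.01353
|∇h| = √(-0.01498² + -0.01353²) = 0.02019
Seepage velocity v = K·i/n = 2.5 × 0.02019 / 0.18 = 0.2804 m/day.
t = 100 / 0.2804 = 356.6 days.

360 days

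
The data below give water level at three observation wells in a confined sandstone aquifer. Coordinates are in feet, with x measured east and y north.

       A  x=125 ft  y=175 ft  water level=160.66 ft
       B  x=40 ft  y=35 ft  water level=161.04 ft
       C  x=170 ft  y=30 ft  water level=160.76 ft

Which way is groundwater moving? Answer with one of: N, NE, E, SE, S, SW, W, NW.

NE

Differences from A: to B (Δx, Δy, Δh) = (-85, -140, +0.38); to C = (45, -145, +0.10).
Solve a·Δx + b·Δy = Δh: det = (-85)·(-145) − 45·(-140) = 18625.
∂h/∂x = [(+0.38)·(-145) − (+0.10)·(-140)] / 18625 = -0.002207
∂h/∂y = [(-85)·(+0.10) − 45·(+0.38)] / 18625 = -0.001374
Flow = −∇h = (+0.002207 east, +0.001374 north), which points northeast.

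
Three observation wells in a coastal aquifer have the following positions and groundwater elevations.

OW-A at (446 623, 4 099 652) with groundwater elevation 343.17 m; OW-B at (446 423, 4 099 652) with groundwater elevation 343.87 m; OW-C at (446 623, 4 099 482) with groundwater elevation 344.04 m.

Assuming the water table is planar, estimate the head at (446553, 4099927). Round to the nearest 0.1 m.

342.0 m

∂h/∂x = (343.87 − 343.17) / (446423 − 446623) = -0.003500
∂h/∂y = (344.04 − 343.17) / (4099482 − 4099652) = -0.005118
h(446553, 4099927) = 343.17 + (-0.003500)·(-70) + (-0.005118)·(275) = 343.17 +0.245 -1.407 = 342.008 m.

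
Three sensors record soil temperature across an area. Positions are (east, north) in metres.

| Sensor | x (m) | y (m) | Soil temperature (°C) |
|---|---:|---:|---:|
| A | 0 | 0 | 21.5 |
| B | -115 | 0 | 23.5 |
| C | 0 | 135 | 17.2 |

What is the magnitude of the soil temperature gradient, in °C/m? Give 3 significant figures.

∂T/∂x = (23.5 − 21.5) / (-115 − 0) = -0.01739
∂T/∂y = (17.2 − 21.5) / (135 − 0) = -0.03185
|∇f| = √(-0.01739² + -0.03185²) = 0.03629 °C/m

0.0363 °C/m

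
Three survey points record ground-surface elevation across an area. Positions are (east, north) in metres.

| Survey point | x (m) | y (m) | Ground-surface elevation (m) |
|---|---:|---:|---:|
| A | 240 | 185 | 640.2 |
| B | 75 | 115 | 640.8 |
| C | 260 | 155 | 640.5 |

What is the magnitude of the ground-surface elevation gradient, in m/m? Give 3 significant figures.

0.00970 m/m

With z = a·x + b·y + c and A as origin, the differences give:
  (-165)·a + (-70)·b = +0.6
  20·a + (-30)·b = +0.3
Eliminate b (×(-30) and ×(-70), subtract): 6350·a = 3.00 → a = ∂z/∂x = +0.0004724
Back-substitute: b = ∂z/∂y = -0.009685.
|∇f| = √(0.0004724² + -0.009685²) = 0.009697 m/m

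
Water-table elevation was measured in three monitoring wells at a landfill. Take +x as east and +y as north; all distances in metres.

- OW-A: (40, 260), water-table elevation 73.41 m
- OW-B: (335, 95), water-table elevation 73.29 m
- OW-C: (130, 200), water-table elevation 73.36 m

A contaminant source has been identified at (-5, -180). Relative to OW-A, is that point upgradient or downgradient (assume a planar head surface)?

downgradient

Differences from OW-A: to OW-B (Δx, Δy, Δh) = (295, -165, -0.12); to OW-C = (90, -60, -0.05).
Determinant of the coordinate differences = 295·(-60) − 90·(-165) = -2850.
∂h/∂x = [(-0.12)·(-60) − (-0.05)·(-165)] / -2850 = +0.0003684
∂h/∂y = [295·(-0.05) − 90·(-0.12)] / -2850 = +0.001386
Head at (-5, -180) = 73.41 + (+0.0003684)·(-45) + (+0.001386)·(-440) = 72.78 m.
That is lower than the 73.41 m at OW-A, so the point is downgradient.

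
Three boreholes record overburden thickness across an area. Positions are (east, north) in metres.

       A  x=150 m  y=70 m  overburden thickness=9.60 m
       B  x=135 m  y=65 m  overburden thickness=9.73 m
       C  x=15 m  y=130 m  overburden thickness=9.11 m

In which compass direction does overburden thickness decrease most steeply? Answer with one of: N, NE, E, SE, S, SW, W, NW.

Differences from A: to B (Δx, Δy, Δh) = (-15, -5, +0.13); to C = (-135, 60, -0.49).
Solve a·Δx + b·Δy = Δd: det = (-15)·60 − (-135)·(-5) = -1575.
∂d/∂x = [(+0.13)·60 − (-0.49)·(-5)] / -1575 = -0.003397
∂d/∂y = [(-15)·(-0.49) − (-135)·(+0.13)] / -1575 = -0.01581
Steepest decrease is along −∇f = (+0.003397 E, +0.01581 N) → north.

N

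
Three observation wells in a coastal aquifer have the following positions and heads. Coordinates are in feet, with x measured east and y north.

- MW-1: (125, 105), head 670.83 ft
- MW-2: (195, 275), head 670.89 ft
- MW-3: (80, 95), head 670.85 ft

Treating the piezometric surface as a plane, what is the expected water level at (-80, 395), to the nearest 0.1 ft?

671.1 ft

Taking MW-1 as reference: MW-2−MW-1 = (70, 170, +0.06); MW-3−MW-1 = (-45, -10, +0.02).
Determinant of the coordinate differences = 70·(-10) − (-45)·170 = 6950.
∂h/∂x = [(+0.06)·(-10) − (+0.02)·170] / 6950 = -0.0005755
∂h/∂y = [70·(+0.02) − (-45)·(+0.06)] / 6950 = +0.0005899
h(-80, 395) = 670.83 + (-0.0005755)·(-205) + (+0.0005899)·(290) = 670.83 +0.118 +0.171 = 671.119 ft.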